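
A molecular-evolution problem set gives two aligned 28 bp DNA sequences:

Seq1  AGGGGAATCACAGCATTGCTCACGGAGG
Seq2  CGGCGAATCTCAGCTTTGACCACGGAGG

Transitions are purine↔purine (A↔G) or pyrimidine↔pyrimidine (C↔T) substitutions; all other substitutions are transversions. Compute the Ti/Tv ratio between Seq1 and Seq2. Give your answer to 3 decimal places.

Differing sites — 1:A/C (Tv); 4:G/C (Tv); 10:A/T (Tv); 15:A/T (Tv); 19:C/A (Tv); 20:T/C (Ti).
Of the 6 differences, 1 transition and 5 transversions, so Ti/Tv = 1/5 = 0.200.

0.200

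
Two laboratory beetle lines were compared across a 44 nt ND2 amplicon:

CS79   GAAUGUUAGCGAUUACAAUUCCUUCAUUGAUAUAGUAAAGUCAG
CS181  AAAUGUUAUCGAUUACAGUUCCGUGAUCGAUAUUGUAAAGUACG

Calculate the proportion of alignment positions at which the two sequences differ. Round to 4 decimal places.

Mismatches occur at site 1 (G→A), site 9 (G→U), site 18 (A→G), site 23 (U→G), site 25 (C→G), site 28 (U→C), site 34 (A→U), site 42 (C→A), site 43 (A→C).
There are 9 differences over 44 sites, so p = 9/44 = 0.2045.

0.2045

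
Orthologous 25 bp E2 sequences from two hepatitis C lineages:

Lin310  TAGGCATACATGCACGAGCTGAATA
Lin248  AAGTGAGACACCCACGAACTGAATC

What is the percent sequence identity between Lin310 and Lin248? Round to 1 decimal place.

The sequences differ at positions 1 (T/A), 4 (G/T), 5 (C/G), 7 (T/G), 11 (T/C), 12 (G/C), 18 (G/A), 25 (A/C).
17 of the 25 sites match, so the percent identity is 17/25 × 100 = 68.0%.

68.0%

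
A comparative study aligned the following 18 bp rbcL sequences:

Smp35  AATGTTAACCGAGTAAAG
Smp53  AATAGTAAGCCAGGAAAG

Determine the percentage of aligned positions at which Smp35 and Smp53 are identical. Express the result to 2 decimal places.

72.22%

The sequences differ at positions 4 (G/A), 5 (T/G), 9 (C/G), 11 (G/C), 14 (T/G).
13 of the 18 sites match, so the percent identity is 13/18 × 100 = 72.22%.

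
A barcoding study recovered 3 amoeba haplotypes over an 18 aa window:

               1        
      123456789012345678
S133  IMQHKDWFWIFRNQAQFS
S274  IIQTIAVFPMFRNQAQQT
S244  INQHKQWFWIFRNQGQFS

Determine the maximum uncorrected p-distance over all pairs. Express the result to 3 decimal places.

0.556

Pairwise Hamming distances:
  S133 vs S274: 9
  S133 vs S244: 3
  S274 vs S244: 10
The largest is 10 mismatches, between S274 and S244; p = 10/18 = 0.556.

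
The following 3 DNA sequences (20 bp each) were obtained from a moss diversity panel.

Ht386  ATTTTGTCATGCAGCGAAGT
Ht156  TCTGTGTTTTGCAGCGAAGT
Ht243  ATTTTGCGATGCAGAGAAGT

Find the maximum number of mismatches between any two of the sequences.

7

Pairwise Hamming distances:
  Ht386 vs Ht156: 5
  Ht386 vs Ht243: 3
  Ht156 vs Ht243: 7
The largest is 7, between Ht156 and Ht243.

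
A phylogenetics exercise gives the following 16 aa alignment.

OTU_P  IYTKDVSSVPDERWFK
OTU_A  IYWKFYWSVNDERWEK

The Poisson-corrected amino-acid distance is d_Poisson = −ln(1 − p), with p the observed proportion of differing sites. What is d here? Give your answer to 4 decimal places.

0.4700

Mismatches occur at site 3 (T→W), site 5 (D→F), site 6 (V→Y), site 7 (S→W), site 10 (P→N), site 15 (F→E).
p = 6/16 = 0.375000.
d = −ln(1 − 0.375000) = −ln(0.625000) = 0.4700.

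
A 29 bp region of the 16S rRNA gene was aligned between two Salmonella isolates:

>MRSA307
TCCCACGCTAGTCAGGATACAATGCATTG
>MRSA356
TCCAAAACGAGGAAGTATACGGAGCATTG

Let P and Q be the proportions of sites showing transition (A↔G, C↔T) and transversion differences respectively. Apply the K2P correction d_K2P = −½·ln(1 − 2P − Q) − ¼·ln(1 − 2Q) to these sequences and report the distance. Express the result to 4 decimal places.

0.4622

The sequences differ at positions 4 (C/A, transversion), 6 (C/A, transversion), 7 (G/A, transition), 9 (T/G, transversion), 12 (T/G, transversion), 13 (C/A, transversion), 16 (G/T, transversion), 21 (A/G, transition), 22 (A/G, transition), 23 (T/A, transversion).
Of the 10 differences, 3 transitions and 7 transversions over 29 sites: P = 3/29 = 0.103448, Q = 7/29 = 0.241379.
d = −0.5·ln(0.551725) − 0.25·ln(0.517242) = −0.5·(-0.594706) − 0.25·(-0.659244) = 0.4622.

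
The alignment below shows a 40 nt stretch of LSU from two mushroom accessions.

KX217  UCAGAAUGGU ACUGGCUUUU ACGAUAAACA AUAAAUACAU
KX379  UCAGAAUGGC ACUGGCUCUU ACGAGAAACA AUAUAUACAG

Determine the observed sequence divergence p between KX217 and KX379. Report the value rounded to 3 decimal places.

0.125

Differing sites — 10:U/C; 18:U/C; 25:U/G; 34:A/U; 40:U/G.
There are 5 differences over 40 sites, so p = 5/40 = 0.125.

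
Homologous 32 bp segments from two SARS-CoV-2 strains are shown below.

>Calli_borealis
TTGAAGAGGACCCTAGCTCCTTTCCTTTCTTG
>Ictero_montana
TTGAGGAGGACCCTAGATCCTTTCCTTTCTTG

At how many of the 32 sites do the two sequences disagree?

Mismatches occur at site 5 (A→G), site 17 (C→A).
That gives 2 mismatches out of 32 aligned sites, so the Hamming distance is 2.

2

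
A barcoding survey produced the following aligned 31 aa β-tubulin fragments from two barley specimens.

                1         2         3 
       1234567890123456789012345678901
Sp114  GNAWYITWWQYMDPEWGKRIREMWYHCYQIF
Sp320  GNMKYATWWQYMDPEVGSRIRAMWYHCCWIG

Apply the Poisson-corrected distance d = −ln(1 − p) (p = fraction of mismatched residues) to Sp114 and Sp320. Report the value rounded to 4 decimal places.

Mismatches occur at site 3 (A/M), site 4 (W/K), site 6 (I/A), site 16 (W/V), site 18 (K/S), site 22 (E/A), site 28 (Y/C), site 29 (Q/W), site 31 (F/G).
p = 9/31 = 0.290323.
d = −ln(1 − 0.290323) = −ln(0.709677) = 0.3429.

0.3429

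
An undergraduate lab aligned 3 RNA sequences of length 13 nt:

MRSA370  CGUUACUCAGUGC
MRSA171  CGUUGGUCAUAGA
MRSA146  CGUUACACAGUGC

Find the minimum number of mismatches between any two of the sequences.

Pairwise Hamming distances:
  MRSA370 vs MRSA171: 5
  MRSA370 vs MRSA146: 1
  MRSA171 vs MRSA146: 6
The smallest is 1, between MRSA370 and MRSA146.

1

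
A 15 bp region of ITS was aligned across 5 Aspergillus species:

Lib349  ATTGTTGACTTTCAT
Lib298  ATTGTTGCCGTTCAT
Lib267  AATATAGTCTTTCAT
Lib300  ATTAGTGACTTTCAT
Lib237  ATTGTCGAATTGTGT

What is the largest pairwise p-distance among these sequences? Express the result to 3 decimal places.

0.533

Pairwise Hamming distances:
  Lib349 vs Lib298: 2
  Lib349 vs Lib267: 4
  Lib349 vs Lib300: 2
  Lib349 vs Lib237: 5
  Lib298 vs Lib267: 5
  Lib298 vs Lib300: 4
  Lib298 vs Lib237: 7
  Lib267 vs Lib300: 4
  Lib267 vs Lib237: 8
  Lib300 vs Lib237: 7
The largest is 8 mismatches, between Lib267 and Lib237; p = 8/15 = 0.533.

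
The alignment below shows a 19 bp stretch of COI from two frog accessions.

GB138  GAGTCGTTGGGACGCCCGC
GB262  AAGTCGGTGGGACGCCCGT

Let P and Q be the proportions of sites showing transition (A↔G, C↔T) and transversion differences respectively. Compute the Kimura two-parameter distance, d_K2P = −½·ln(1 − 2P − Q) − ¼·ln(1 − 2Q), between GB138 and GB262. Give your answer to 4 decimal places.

0.1805

Differing sites — 1:G/A (Ti); 7:T/G (Tv); 19:C/T (Ti).
Of the 3 differences, 2 transitions and 1 transversion over 19 sites: P = 2/19 = 0.105263, Q = 1/19 = 0.052632.
d = −0.5·ln(0.736842) − 0.25·ln(0.894736) = −0.5·(-0.305382) − 0.25·(-0.111227) = 0.1805.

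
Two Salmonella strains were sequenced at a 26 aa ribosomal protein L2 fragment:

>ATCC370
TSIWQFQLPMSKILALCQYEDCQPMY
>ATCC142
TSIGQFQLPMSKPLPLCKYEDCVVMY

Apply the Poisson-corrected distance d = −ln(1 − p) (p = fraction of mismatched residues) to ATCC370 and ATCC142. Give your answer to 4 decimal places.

Mismatches occur at site 4 (W↔G), site 13 (I↔P), site 15 (A↔P), site 18 (Q↔K), site 23 (Q↔V), site 24 (P↔V).
p = 6/26 = 0.230769.
d = −ln(1 − 0.230769) = −ln(0.769231) = 0.2624.

0.2624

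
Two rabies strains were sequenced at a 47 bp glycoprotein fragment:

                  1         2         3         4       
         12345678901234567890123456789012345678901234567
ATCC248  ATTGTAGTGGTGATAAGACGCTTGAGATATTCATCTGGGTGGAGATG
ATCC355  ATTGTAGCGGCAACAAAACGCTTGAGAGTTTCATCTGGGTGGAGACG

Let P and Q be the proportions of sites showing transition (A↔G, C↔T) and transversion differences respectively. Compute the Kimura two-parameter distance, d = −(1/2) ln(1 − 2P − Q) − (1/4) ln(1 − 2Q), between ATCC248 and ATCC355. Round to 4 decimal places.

Differing sites — 8:T/C (Ti); 11:T/C (Ti); 12:G/A (Ti); 14:T/C (Ti); 17:G/A (Ti); 28:T/G (Tv); 29:A/T (Tv); 46:T/C (Ti).
Of the 8 differences, 6 transitions and 2 transversions over 47 sites: P = 6/47 = 0.127660, Q = 2/47 = 0.042553.
d = −0.5·ln(0.702127) − 0.25·ln(0.914894) = −0.5·(-0.353641) − 0.25·(-0.088947) = 0.1991.

0.1991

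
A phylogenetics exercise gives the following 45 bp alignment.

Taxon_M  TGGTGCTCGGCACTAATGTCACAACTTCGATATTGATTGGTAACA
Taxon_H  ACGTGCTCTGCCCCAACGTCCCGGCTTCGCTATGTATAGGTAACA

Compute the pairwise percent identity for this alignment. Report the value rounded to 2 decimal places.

71.11%

Mismatches occur at site 1 (T↔A), site 2 (G↔C), site 9 (G↔T), site 12 (A↔C), site 14 (T↔C), site 17 (T↔C), site 21 (A↔C), site 23 (A↔G), site 24 (A↔G), site 30 (A↔C), site 34 (T↔G), site 35 (G↔T), site 38 (T↔A).
32 of the 45 sites match, so the percent identity is 32/45 × 100 = 71.11%.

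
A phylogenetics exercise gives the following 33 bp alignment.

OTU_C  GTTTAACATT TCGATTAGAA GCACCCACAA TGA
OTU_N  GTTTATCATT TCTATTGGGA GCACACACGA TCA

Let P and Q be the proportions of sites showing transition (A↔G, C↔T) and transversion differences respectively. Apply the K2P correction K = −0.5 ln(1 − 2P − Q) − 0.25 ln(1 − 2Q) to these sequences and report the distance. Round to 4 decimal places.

The sequences differ at positions 6 (A/T, transversion), 13 (G/T, transversion), 17 (A/G, transition), 19 (A/G, transition), 25 (C/A, transversion), 29 (A/G, transition), 32 (G/C, transversion).
Of the 7 differences, 3 transitions and 4 transversions over 33 sites: P = 3/33 = 0.090909, Q = 4/33 = 0.121212.
d = −0.5·ln(0.696970) − 0.25·ln(0.757576) = −0.5·(-0.361013) − 0.25·(-0.277631) = 0.2499.

0.2499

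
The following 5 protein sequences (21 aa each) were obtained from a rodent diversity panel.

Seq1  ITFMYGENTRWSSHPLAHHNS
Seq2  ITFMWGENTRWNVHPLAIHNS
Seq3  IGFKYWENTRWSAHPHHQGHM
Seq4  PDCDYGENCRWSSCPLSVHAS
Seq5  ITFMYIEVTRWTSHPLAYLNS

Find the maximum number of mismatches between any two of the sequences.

14

Pairwise Hamming distances:
  Seq1 vs Seq2: 4
  Seq1 vs Seq3: 10
  Seq1 vs Seq4: 9
  Seq1 vs Seq5: 5
  Seq2 vs Seq3: 12
  Seq2 vs Seq4: 12
  Seq2 vs Seq5: 7
  Seq3 vs Seq4: 14
  Seq3 vs Seq5: 12
  Seq4 vs Seq5: 13
The largest is 14, between Seq3 and Seq4.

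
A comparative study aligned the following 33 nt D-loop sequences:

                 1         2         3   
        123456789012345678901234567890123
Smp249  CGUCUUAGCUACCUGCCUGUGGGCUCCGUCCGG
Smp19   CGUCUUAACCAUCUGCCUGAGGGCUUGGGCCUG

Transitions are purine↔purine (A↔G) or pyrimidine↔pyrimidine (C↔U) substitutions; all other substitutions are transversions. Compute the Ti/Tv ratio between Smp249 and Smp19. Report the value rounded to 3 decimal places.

1.000

The sequences differ at positions 8 (G/A, transition), 10 (U/C, transition), 12 (C/U, transition), 20 (U/A, transversion), 26 (C/U, transition), 27 (C/G, transversion), 29 (U/G, transversion), 32 (G/U, transversion).
Of the 8 differences, 4 transitions and 4 transversions, so Ti/Tv = 4/4 = 1.000.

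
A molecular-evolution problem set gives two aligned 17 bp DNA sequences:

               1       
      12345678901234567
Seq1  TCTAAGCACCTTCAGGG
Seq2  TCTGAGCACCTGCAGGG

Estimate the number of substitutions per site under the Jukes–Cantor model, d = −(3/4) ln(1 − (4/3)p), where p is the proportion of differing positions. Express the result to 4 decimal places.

Differing sites — 4:A/G; 12:T/G.
p = 2/17 = 0.117647.
d = −0.75 · ln(1 − (4/3)·0.117647) = −0.75 · ln(0.843137) = −0.75 · (-0.170626) = 0.1280.

0.1280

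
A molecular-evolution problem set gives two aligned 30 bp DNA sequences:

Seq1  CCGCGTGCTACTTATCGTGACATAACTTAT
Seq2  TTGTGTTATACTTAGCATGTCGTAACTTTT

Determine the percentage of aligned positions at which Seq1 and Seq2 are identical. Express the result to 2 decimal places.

66.67%

Differing sites — 1:C/T; 2:C/T; 4:C/T; 7:G/T; 8:C/A; 15:T/G; 17:G/A; 20:A/T; 22:A/G; 29:A/T.
20 of the 30 sites match, so the percent identity is 20/30 × 100 = 66.67%.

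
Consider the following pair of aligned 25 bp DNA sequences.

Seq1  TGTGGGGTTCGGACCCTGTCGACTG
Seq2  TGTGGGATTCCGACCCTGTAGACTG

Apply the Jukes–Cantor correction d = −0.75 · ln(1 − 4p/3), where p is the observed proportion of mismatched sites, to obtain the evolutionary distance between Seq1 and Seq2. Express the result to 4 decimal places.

The sequences differ at positions 7 (G/A), 11 (G/C), 20 (C/A).
p = 3/25 = 0.120000.
d = −0.75 · ln(1 − (4/3)·0.120000) = −0.75 · ln(0.840000) = −0.75 · (-0.174353) = 0.1308.

0.1308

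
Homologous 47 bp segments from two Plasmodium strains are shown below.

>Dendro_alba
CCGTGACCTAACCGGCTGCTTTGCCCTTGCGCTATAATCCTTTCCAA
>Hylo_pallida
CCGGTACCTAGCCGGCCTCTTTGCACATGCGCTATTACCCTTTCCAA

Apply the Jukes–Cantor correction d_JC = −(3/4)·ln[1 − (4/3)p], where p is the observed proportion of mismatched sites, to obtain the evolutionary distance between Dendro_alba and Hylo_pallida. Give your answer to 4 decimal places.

Mismatches occur at site 4 (T↔G), site 5 (G↔T), site 11 (A↔G), site 17 (T↔C), site 18 (G↔T), site 25 (C↔A), site 27 (T↔A), site 36 (A↔T), site 38 (T↔C).
p = 9/47 = 0.191489.
d = −0.75 · ln(1 − (4/3)·0.191489) = −0.75 · ln(0.744681) = −0.75 · (-0.294799) = 0.2211.

0.2211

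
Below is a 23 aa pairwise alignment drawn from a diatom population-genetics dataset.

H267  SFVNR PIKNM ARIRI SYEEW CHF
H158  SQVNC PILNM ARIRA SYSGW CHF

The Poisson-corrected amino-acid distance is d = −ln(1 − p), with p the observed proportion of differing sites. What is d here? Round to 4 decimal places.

Mismatches occur at site 2 (F/Q), site 5 (R/C), site 8 (K/L), site 15 (I/A), site 18 (E/S), site 19 (E/G).
p = 6/23 = 0.260870.
d = −ln(1 − 0.260870) = −ln(0.739130) = 0.3023.

0.3023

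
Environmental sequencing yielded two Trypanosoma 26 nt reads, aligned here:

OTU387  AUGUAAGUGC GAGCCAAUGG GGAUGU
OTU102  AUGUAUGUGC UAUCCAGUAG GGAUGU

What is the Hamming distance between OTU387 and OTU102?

Differing sites — 6:A/U; 11:G/U; 13:G/U; 17:A/G; 19:G/A.
That gives 5 mismatches out of 26 aligned sites, so the Hamming distance is 5.

5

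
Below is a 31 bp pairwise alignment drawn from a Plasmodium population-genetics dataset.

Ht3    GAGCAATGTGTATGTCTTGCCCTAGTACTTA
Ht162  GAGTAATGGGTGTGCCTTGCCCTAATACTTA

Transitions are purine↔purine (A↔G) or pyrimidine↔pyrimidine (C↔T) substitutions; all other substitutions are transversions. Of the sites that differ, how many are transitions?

Differing sites — 4:C/T (Ti); 9:T/G (Tv); 12:A/G (Ti); 15:T/C (Ti); 25:G/A (Ti).
Of the 5 differences, 4 transitions and 1 transversion, so the answer is 4.

4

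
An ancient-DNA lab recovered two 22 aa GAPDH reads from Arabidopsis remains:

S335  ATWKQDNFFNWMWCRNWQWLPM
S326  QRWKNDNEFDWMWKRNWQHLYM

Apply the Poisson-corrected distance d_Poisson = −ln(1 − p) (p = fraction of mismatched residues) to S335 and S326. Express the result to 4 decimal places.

Differing sites — 1:A/Q; 2:T/R; 5:Q/N; 8:F/E; 10:N/D; 14:C/K; 19:W/H; 21:P/Y.
p = 8/22 = 0.363636.
d = −ln(1 − 0.363636) = −ln(0.636364) = 0.4520.

0.4520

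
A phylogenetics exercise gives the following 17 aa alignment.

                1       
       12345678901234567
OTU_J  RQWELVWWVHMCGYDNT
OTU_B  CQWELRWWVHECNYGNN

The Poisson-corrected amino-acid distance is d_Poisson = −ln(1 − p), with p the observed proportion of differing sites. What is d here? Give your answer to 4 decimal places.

0.4353

Mismatches occur at site 1 (R→C), site 6 (V→R), site 11 (M→E), site 13 (G→N), site 15 (D→G), site 17 (T→N).
p = 6/17 = 0.352941.
d = −ln(1 − 0.352941) = −ln(0.647059) = 0.4353.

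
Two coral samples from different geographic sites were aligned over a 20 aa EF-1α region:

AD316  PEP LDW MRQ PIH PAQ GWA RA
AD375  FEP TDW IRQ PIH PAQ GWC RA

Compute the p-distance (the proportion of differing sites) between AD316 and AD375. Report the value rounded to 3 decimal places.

0.200

Differing sites — 1:P/F; 4:L/T; 7:M/I; 18:A/C.
There are 4 differences over 20 sites, so p = 4/20 = 0.200.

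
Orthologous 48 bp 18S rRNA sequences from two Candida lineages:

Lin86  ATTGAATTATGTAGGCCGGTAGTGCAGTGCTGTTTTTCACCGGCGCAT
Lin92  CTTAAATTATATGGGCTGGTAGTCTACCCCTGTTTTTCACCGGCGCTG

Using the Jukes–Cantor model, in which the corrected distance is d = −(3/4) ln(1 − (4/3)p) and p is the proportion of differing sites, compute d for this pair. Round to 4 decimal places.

0.3041

Differing sites — 1:A/C; 4:G/A; 11:G/A; 13:A/G; 17:C/T; 24:G/C; 25:C/T; 27:G/C; 28:T/C; 29:G/C; 47:A/T; 48:T/G.
p = 12/48 = 0.250000.
d = −0.75 · ln(1 − (4/3)·0.250000) = −0.75 · ln(0.666667) = −0.75 · (-0.405465) = 0.3041.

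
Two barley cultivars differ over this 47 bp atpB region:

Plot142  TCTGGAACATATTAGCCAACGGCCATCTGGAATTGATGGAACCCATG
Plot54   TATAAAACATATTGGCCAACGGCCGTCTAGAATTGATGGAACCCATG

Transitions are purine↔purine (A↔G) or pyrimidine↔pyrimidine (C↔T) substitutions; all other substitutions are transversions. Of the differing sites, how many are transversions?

The sequences differ at positions 2 (C/A, transversion), 4 (G/A, transition), 5 (G/A, transition), 14 (A/G, transition), 25 (A/G, transition), 29 (G/A, transition).
Of the 6 differences, 5 transitions and 1 transversion, so the answer is 1.

1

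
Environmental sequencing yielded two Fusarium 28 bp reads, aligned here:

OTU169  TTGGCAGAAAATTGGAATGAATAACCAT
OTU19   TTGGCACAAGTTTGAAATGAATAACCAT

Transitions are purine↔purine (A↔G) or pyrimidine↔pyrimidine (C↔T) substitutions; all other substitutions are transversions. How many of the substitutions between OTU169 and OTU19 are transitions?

2

The sequences differ at positions 7 (G/C, transversion), 10 (A/G, transition), 11 (A/T, transversion), 15 (G/A, transition).
Of the 4 differences, 2 transitions and 2 transversions, so the answer is 2.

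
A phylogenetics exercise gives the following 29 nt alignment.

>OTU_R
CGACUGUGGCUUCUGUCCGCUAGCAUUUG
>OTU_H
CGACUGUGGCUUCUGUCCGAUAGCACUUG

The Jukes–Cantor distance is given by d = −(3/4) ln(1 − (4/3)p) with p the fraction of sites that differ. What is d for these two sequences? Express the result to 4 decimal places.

Mismatches occur at site 20 (C↔A), site 26 (U↔C).
p = 2/29 = 0.068966.
d = −0.75 · ln(1 − (4/3)·0.068966) = −0.75 · ln(0.908045) = −0.75 · (-0.096461) = 0.0723.

0.0723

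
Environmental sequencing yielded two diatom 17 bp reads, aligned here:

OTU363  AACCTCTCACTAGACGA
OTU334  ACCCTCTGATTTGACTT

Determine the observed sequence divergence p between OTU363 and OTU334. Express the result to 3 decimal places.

Differing sites — 2:A/C; 8:C/G; 10:C/T; 12:A/T; 16:G/T; 17:A/T.
There are 6 differences over 17 sites, so p = 6/17 = 0.353.

0.353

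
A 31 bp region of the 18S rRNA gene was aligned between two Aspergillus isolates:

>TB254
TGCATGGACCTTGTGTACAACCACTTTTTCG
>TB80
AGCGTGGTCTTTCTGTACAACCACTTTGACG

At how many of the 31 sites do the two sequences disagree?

The sequences differ at positions 1 (T/A), 4 (A/G), 8 (A/T), 10 (C/T), 13 (G/C), 28 (T/G), 29 (T/A).
That gives 7 mismatches out of 31 aligned sites, so the Hamming distance is 7.

7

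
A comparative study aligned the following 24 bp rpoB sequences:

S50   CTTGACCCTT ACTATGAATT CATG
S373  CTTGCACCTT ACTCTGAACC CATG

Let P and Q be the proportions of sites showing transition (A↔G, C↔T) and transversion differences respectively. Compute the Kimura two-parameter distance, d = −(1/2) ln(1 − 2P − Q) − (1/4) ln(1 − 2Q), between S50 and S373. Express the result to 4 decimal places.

Differing sites — 5:A/C (Tv); 6:C/A (Tv); 14:A/C (Tv); 19:T/C (Ti); 20:T/C (Ti).
Of the 5 differences, 2 transitions and 3 transversions over 24 sites: P = 2/24 = 0.083333, Q = 3/24 = 0.125000.
d = −0.5·ln(0.708334) − 0.25·ln(0.750000) = −0.5·(-0.344840) − 0.25·(-0.287682) = 0.2443.

0.2443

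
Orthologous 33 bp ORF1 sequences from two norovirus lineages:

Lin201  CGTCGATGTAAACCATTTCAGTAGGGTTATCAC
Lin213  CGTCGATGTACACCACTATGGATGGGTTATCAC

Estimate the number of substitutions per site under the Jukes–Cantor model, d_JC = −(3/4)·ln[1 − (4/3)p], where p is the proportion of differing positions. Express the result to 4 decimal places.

Mismatches occur at site 11 (A↔C), site 16 (T↔C), site 18 (T↔A), site 19 (C↔T), site 20 (A↔G), site 22 (T↔A), site 23 (A↔T).
p = 7/33 = 0.212121.
d = −0.75 · ln(1 − (4/3)·0.212121) = −0.75 · ln(0.717172) = −0.75 · (-0.332440) = 0.2493.

0.2493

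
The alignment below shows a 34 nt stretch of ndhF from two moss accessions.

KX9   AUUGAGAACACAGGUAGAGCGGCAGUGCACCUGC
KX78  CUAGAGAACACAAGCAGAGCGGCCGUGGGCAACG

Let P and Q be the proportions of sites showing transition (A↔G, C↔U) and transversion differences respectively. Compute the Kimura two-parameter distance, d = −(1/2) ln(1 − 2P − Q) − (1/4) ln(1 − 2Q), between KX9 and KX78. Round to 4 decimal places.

0.4243

The sequences differ at positions 1 (A/C, transversion), 3 (U/A, transversion), 13 (G/A, transition), 15 (U/C, transition), 24 (A/C, transversion), 28 (C/G, transversion), 29 (A/G, transition), 31 (C/A, transversion), 32 (U/A, transversion), 33 (G/C, transversion), 34 (C/G, transversion).
Of the 11 differences, 3 transitions and 8 transversions over 34 sites: P = 3/34 = 0.088235, Q = 8/34 = 0.235294.
d = −0.5·ln(0.588236) − 0.25·ln(0.529412) = −0.5·(-0.530627) − 0.25·(-0.635988) = 0.4243.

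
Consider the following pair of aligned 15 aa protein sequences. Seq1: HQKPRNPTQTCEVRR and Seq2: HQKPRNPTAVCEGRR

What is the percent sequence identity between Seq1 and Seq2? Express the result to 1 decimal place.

80.0%

Differing sites — 9:Q/A; 10:T/V; 13:V/G.
12 of the 15 sites match, so the percent identity is 12/15 × 100 = 80.0%.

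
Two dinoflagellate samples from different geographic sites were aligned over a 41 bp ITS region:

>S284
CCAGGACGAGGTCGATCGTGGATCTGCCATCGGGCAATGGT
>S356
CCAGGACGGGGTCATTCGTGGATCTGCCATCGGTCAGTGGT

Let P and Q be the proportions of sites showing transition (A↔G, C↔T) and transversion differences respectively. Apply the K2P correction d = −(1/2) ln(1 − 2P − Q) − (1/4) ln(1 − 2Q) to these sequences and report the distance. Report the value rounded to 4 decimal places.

0.1342

Mismatches occur at site 9 (A→G, transition), site 14 (G→A, transition), site 15 (A→T, transversion), site 34 (G→T, transversion), site 37 (A→G, transition).
Of the 5 differences, 3 transitions and 2 transversions over 41 sites: P = 3/41 = 0.073171, Q = 2/41 = 0.048780.
d = −0.5·ln(0.804878) − 0.25·ln(0.902440) = −0.5·(-0.217065) − 0.25·(-0.102653) = 0.1342.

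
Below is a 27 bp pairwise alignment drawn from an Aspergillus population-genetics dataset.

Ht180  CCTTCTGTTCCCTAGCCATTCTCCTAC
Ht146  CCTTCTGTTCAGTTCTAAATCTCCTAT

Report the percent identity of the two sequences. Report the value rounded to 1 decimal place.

70.4%

Mismatches occur at site 11 (C/A), site 12 (C/G), site 14 (A/T), site 15 (G/C), site 16 (C/T), site 17 (C/A), site 19 (T/A), site 27 (C/T).
19 of the 27 sites match, so the percent identity is 19/27 × 100 = 70.4%.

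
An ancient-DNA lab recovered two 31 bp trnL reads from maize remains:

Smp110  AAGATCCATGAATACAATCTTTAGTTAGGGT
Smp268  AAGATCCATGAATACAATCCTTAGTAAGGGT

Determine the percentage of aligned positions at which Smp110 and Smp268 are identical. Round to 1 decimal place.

Differing sites — 20:T/C; 26:T/A.
29 of the 31 sites match, so the percent identity is 29/31 × 100 = 93.5%.

93.5%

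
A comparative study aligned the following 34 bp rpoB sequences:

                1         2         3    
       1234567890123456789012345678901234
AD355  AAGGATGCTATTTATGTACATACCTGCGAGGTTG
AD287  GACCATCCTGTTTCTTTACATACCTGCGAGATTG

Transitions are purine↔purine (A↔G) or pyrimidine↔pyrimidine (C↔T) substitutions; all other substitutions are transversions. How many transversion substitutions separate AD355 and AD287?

5

The sequences differ at positions 1 (A/G, transition), 3 (G/C, transversion), 4 (G/C, transversion), 7 (G/C, transversion), 10 (A/G, transition), 14 (A/C, transversion), 16 (G/T, transversion), 31 (G/A, transition).
Of the 8 differences, 3 transitions and 5 transversions, so the answer is 5.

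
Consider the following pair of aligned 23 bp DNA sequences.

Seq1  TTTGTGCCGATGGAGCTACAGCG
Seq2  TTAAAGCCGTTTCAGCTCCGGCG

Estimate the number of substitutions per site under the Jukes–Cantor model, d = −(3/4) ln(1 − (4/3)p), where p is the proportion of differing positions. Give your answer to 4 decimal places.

0.4674

The sequences differ at positions 3 (T/A), 4 (G/A), 5 (T/A), 10 (A/T), 12 (G/T), 13 (G/C), 18 (A/C), 20 (A/G).
p = 8/23 = 0.347826.
d = −0.75 · ln(1 − (4/3)·0.347826) = −0.75 · ln(0.536232) = −0.75 · (-0.623188) = 0.4674.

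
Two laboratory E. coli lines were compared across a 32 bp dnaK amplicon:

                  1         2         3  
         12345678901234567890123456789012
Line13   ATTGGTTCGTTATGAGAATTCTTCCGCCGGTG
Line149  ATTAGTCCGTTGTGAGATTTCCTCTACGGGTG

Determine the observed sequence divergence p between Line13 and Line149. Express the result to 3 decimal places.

Mismatches occur at site 4 (G↔A), site 7 (T↔C), site 12 (A↔G), site 18 (A↔T), site 22 (T↔C), site 25 (C↔T), site 26 (G↔A), site 28 (C↔G).
There are 8 differences over 32 sites, so p = 8/32 = 0.250.

0.250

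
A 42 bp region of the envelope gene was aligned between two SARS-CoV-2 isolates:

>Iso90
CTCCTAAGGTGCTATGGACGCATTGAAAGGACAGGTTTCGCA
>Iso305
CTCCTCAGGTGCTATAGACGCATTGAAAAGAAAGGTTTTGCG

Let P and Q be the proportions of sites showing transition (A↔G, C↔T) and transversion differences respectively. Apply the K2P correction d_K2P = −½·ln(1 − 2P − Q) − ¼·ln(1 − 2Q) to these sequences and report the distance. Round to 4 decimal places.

0.1610

The sequences differ at positions 6 (A/C, transversion), 16 (G/A, transition), 29 (G/A, transition), 32 (C/A, transversion), 39 (C/T, transition), 42 (A/G, transition).
Of the 6 differences, 4 transitions and 2 transversions over 42 sites: P = 4/42 = 0.095238, Q = 2/42 = 0.047619.
d = −0.5·ln(0.761905) − 0.25·ln(0.904762) = −0.5·(-0.271933) − 0.25·(-0.100083) = 0.1610.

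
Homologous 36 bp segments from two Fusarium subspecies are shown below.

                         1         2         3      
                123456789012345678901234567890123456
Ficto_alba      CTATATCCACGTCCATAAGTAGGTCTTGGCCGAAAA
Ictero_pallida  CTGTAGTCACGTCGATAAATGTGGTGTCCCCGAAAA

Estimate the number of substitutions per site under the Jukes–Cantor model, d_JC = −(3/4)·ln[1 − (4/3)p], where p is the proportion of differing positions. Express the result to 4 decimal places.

Mismatches occur at site 3 (A→G), site 6 (T→G), site 7 (C→T), site 14 (C→G), site 19 (G→A), site 21 (A→G), site 22 (G→T), site 24 (T→G), site 25 (C→T), site 26 (T→G), site 28 (G→C), site 29 (G→C).
p = 12/36 = 0.333333.
d = −0.75 · ln(1 − (4/3)·0.333333) = −0.75 · ln(0.555556) = −0.75 · (-0.587786) = 0.4408.

0.4408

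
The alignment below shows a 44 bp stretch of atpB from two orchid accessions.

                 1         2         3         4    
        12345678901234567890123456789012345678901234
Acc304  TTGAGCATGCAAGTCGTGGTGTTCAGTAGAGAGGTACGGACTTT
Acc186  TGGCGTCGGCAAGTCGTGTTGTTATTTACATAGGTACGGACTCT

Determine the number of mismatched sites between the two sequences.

12

Mismatches occur at site 2 (T→G), site 4 (A→C), site 6 (C→T), site 7 (A→C), site 8 (T→G), site 19 (G→T), site 24 (C→A), site 25 (A→T), site 26 (G→T), site 29 (G→C), site 31 (G→T), site 43 (T→C).
That gives 12 mismatches out of 44 aligned sites, so the Hamming distance is 12.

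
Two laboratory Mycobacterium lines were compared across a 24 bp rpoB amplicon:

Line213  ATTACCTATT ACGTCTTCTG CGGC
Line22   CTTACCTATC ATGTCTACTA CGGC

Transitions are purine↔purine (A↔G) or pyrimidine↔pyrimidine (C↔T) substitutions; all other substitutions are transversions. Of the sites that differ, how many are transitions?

3

Mismatches occur at site 1 (A→C, transversion), site 10 (T→C, transition), site 12 (C→T, transition), site 17 (T→A, transversion), site 20 (G→A, transition).
Of the 5 differences, 3 transitions and 2 transversions, so the answer is 3.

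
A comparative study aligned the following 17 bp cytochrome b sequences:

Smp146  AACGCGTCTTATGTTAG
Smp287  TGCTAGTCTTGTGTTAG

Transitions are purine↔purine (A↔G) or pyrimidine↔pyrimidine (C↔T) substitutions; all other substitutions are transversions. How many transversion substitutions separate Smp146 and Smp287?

3

Differing sites — 1:A/T (Tv); 2:A/G (Ti); 4:G/T (Tv); 5:C/A (Tv); 11:A/G (Ti).
Of the 5 differences, 2 transitions and 3 transversions, so the answer is 3.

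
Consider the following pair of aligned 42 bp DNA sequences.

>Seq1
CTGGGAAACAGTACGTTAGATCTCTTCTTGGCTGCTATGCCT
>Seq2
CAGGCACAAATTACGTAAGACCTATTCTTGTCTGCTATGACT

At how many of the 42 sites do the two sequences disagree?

Mismatches occur at site 2 (T→A), site 5 (G→C), site 7 (A→C), site 9 (C→A), site 11 (G→T), site 17 (T→A), site 21 (T→C), site 24 (C→A), site 31 (G→T), site 40 (C→A).
That gives 10 mismatches out of 42 aligned sites, so the Hamming distance is 10.

10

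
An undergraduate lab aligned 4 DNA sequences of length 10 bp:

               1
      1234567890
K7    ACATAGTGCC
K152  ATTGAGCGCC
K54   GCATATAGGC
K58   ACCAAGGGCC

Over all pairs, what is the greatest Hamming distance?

7

Pairwise Hamming distances:
  K7 vs K152: 4
  K7 vs K54: 4
  K7 vs K58: 3
  K152 vs K54: 7
  K152 vs K58: 4
  K54 vs K58: 6
The largest is 7, between K152 and K54.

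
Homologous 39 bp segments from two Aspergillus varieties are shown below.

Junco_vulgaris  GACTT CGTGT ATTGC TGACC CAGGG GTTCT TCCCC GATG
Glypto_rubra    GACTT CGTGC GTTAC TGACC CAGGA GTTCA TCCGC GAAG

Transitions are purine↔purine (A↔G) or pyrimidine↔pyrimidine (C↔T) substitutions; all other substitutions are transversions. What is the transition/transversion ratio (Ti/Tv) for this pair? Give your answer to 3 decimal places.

1.333

Mismatches occur at site 10 (T↔C, transition), site 11 (A↔G, transition), site 14 (G↔A, transition), site 25 (G↔A, transition), site 30 (T↔A, transversion), site 34 (C↔G, transversion), site 38 (T↔A, transversion).
Of the 7 differences, 4 transitions and 3 transversions, so Ti/Tv = 4/3 = 1.333.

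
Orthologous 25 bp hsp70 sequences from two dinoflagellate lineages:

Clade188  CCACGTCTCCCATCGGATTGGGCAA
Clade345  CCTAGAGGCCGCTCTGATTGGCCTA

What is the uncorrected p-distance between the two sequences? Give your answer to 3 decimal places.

0.400

The sequences differ at positions 3 (A/T), 4 (C/A), 6 (T/A), 7 (C/G), 8 (T/G), 11 (C/G), 12 (A/C), 15 (G/T), 22 (G/C), 24 (A/T).
There are 10 differences over 25 sites, so p = 10/25 = 0.400.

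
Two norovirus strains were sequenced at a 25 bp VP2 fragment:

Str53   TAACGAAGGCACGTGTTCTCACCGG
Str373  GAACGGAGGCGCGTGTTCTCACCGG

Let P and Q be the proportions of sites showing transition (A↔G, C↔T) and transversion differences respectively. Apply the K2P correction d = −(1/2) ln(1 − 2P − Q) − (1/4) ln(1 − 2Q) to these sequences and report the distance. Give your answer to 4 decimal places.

0.1324

Mismatches occur at site 1 (T→G, transversion), site 6 (A→G, transition), site 11 (A→G, transition).
Of the 3 differences, 2 transitions and 1 transversion over 25 sites: P = 2/25 = 0.080000, Q = 1/25 = 0.040000.
d = −0.5·ln(0.800000) − 0.25·ln(0.920000) = −0.5·(-0.223144) − 0.25·(-0.083382) = 0.1324.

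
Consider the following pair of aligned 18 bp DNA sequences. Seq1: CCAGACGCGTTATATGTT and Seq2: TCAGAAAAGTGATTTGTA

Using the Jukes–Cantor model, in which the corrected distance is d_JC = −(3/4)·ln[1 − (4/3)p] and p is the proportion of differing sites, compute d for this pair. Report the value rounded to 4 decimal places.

0.5482

Differing sites — 1:C/T; 6:C/A; 7:G/A; 8:C/A; 11:T/G; 14:A/T; 18:T/A.
p = 7/18 = 0.388889.
d = −0.75 · ln(1 − (4/3)·0.388889) = −0.75 · ln(0.481481) = −0.75 · (-0.730889) = 0.5482.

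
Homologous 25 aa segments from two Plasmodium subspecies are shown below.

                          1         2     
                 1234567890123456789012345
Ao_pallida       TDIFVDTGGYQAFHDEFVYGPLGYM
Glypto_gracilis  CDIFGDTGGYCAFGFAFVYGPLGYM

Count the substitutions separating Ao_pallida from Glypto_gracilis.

The sequences differ at positions 1 (T/C), 5 (V/G), 11 (Q/C), 14 (H/G), 15 (D/F), 16 (E/A).
That gives 6 mismatches out of 25 aligned sites, so the Hamming distance is 6.

6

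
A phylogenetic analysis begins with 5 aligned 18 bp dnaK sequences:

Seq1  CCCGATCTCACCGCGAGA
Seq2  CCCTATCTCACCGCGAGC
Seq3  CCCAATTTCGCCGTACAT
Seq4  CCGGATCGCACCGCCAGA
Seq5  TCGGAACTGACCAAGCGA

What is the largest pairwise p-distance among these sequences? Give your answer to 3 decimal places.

Pairwise Hamming distances:
  Seq1 vs Seq2: 2
  Seq1 vs Seq3: 8
  Seq1 vs Seq4: 3
  Seq1 vs Seq5: 7
  Seq2 vs Seq3: 8
  Seq2 vs Seq4: 5
  Seq2 vs Seq5: 9
  Seq3 vs Seq4: 10
  Seq3 vs Seq5: 12
  Seq4 vs Seq5: 8
The largest is 12 mismatches, between Seq3 and Seq5; p = 12/18 = 0.667.

0.667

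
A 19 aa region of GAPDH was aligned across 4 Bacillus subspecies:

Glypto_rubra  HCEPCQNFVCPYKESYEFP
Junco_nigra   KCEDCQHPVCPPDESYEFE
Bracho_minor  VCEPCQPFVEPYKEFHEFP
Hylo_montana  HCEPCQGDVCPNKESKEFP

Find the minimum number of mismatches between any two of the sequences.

Pairwise Hamming distances:
  Glypto_rubra vs Junco_nigra: 7
  Glypto_rubra vs Bracho_minor: 5
  Glypto_rubra vs Hylo_montana: 4
  Junco_nigra vs Bracho_minor: 10
  Junco_nigra vs Hylo_montana: 8
  Bracho_minor vs Hylo_montana: 7
The smallest is 4, between Glypto_rubra and Hylo_montana.

4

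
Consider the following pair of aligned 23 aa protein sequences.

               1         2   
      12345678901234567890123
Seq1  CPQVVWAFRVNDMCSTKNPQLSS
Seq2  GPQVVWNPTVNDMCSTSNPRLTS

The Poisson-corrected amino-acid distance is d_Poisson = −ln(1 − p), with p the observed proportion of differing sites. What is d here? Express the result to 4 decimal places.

0.3629

The sequences differ at positions 1 (C/G), 7 (A/N), 8 (F/P), 9 (R/T), 17 (K/S), 20 (Q/R), 22 (S/T).
p = 7/23 = 0.304348.
d = −ln(1 − 0.304348) = −ln(0.695652) = 0.3629.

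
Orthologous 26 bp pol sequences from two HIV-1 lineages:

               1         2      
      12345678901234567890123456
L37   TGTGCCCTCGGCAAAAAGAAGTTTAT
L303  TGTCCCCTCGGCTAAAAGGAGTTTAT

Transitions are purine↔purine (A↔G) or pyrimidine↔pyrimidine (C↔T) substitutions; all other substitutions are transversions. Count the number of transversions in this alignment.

2

Differing sites — 4:G/C (Tv); 13:A/T (Tv); 19:A/G (Ti).
Of the 3 differences, 1 transition and 2 transversions, so the answer is 2.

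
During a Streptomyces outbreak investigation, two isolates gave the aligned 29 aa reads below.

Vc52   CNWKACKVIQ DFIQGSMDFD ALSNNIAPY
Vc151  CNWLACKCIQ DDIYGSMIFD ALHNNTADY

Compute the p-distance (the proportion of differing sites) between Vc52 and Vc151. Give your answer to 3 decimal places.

Mismatches occur at site 4 (K↔L), site 8 (V↔C), site 12 (F↔D), site 14 (Q↔Y), site 18 (D↔I), site 23 (S↔H), site 26 (I↔T), site 28 (P↔D).
There are 8 differences over 29 sites, so p = 8/29 = 0.276.

0.276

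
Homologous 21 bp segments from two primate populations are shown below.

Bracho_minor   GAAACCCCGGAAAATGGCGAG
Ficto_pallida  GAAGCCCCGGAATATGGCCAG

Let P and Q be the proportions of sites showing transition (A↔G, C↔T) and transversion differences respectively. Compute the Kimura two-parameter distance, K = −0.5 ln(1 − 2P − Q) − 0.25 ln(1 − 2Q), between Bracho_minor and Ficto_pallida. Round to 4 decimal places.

0.1585

Differing sites — 4:A/G (Ti); 13:A/T (Tv); 19:G/C (Tv).
Of the 3 differences, 1 transition and 2 transversions over 21 sites: P = 1/21 = 0.047619, Q = 2/21 = 0.095238.
d = −0.5·ln(0.809524) − 0.25·ln(0.809524) = −0.5·(-0.211309) − 0.25·(-0.211309) = 0.1585.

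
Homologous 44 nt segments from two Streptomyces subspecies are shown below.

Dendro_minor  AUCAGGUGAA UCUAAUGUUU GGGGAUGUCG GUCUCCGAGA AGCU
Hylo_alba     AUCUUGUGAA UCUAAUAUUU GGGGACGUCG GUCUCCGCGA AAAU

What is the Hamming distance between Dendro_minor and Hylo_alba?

The sequences differ at positions 4 (A/U), 5 (G/U), 17 (G/A), 26 (U/C), 38 (A/C), 42 (G/A), 43 (C/A).
That gives 7 mismatches out of 44 aligned sites, so the Hamming distance is 7.

7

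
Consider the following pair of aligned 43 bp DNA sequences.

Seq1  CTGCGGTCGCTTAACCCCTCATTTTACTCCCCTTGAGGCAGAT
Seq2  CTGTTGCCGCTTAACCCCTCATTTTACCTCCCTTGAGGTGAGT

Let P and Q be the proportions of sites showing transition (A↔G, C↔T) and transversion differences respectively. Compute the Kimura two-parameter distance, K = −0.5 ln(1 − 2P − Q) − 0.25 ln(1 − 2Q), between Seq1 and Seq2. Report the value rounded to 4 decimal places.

Differing sites — 4:C/T (Ti); 5:G/T (Tv); 7:T/C (Ti); 28:T/C (Ti); 29:C/T (Ti); 39:C/T (Ti); 40:A/G (Ti); 41:G/A (Ti); 42:A/G (Ti).
Of the 9 differences, 8 transitions and 1 transversion over 43 sites: P = 8/43 = 0.186047, Q = 1/43 = 0.023256.
d = −0.5·ln(0.604650) − 0.25·ln(0.953488) = −0.5·(-0.503106) − 0.25·(-0.047628) = 0.2635.

0.2635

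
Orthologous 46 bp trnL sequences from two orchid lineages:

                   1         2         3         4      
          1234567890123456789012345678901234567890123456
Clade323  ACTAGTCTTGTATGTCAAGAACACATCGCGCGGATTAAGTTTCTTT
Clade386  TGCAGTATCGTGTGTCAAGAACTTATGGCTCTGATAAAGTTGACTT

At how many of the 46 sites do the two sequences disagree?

15

Mismatches occur at site 1 (A/T), site 2 (C/G), site 3 (T/C), site 7 (C/A), site 9 (T/C), site 12 (A/G), site 23 (A/T), site 24 (C/T), site 27 (C/G), site 30 (G/T), site 32 (G/T), site 36 (T/A), site 42 (T/G), site 43 (C/A), site 44 (T/C).
That gives 15 mismatches out of 46 aligned sites, so the Hamming distance is 15.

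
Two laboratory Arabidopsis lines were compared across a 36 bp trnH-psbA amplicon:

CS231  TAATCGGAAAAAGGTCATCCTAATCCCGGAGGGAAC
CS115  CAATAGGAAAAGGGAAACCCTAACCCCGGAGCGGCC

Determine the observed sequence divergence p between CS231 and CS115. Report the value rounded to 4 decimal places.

Differing sites — 1:T/C; 5:C/A; 12:A/G; 15:T/A; 16:C/A; 18:T/C; 24:T/C; 32:G/C; 34:A/G; 35:A/C.
There are 10 differences over 36 sites, so p = 10/36 = 0.2778.

0.2778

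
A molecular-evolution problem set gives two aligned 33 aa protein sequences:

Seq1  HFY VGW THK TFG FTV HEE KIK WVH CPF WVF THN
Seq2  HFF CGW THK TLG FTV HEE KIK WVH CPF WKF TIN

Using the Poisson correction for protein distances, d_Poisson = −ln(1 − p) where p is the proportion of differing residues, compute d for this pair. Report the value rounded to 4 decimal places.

0.1643

Differing sites — 3:Y/F; 4:V/C; 11:F/L; 29:V/K; 32:H/I.
p = 5/33 = 0.151515.
d = −ln(1 − 0.151515) = −ln(0.848485) = 0.1643.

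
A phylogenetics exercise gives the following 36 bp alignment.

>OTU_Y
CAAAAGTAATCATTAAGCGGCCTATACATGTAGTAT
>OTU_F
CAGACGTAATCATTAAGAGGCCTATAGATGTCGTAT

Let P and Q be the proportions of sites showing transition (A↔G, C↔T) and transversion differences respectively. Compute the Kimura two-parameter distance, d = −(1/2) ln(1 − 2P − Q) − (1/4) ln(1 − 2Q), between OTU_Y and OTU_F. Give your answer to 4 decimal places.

Mismatches occur at site 3 (A↔G, transition), site 5 (A↔C, transversion), site 18 (C↔A, transversion), site 27 (C↔G, transversion), site 32 (A↔C, transversion).
Of the 5 differences, 1 transition and 4 transversions over 36 sites: P = 1/36 = 0.027778, Q = 4/36 = 0.111111.
d = −0.5·ln(0.833333) − 0.25·ln(0.777778) = −0.5·(-0.182322) − 0.25·(-0.251314) = 0.1540.

0.1540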